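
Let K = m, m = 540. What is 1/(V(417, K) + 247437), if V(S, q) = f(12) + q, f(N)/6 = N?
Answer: 1/248049 ≈ 4.0315e-6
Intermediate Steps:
K = 540
f(N) = 6*N
V(S, q) = 72 + q (V(S, q) = 6*12 + q = 72 + q)
1/(V(417, K) + 247437) = 1/((72 + 540) + 247437) = 1/(612 + 247437) = 1/248049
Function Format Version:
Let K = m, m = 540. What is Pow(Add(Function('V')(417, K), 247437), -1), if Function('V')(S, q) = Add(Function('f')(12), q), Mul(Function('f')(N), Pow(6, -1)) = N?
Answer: Rational(1, 248049) ≈ 4.0315e-6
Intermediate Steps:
K = 540
Function('f')(N) = Mul(6, N)
Function('V')(S, q) = Add(72, q) (Function('V')(S, q) = Add(Mul(6, 12), q) = Add(72, q))
Pow(Add(Function('V')(417, K), 247437), -1) = Pow(Add(Add(72, 540), 247437), -1) = Pow(Add(612, 247437), -1) = Pow(248049, -1) = Rational(1, 248049)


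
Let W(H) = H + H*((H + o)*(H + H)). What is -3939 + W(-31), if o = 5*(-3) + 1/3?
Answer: -275224/3 ≈ -91741.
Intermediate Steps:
o = -44/3 (o = -15 + 1*(1/3) = -15 + 1/3 = -44/3 ≈ -14.667)
W(H) = H + 2*H**2*(-44/3 + H) (W(H) = H + H*((H - 44/3)*(H + H)) = H + H*((-44/3 + H)*(2*H)) = H + H*(2*H*(-44/3 + H)) = H + 2*H**2*(-44/3 + H))
-3939 + W(-31) = -3939 + (1/3)*(-31)*(3 - 88*(-31) + 6*(-31)**2) = -3939 + (1/3)*(-31)*(3 + 2728 + 6*961) = -3939 + (1/3)*(-31)*(3 + 2728 + 5766) = -3939 + (1/3)*(-31)*8497 = -3939 - 263407/3 = -275224/3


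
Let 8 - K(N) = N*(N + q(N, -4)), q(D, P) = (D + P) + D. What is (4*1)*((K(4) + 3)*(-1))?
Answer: 84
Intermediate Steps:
q(D, P) = P + 2*D
K(N) = 8 - N*(-4 + 3*N) (K(N) = 8 - N*(N + (-4 + 2*N)) = 8 - N*(-4 + 3*N))
(4*1)*((K(4) + 3)*(-1)) = (4*1)*(((8 - 3*4² + 4*4) + 3)*(-1)) = 4*(((8 - 3*16 + 16) + 3)*(-1)) = 4*(((8 - 48 + 16) + 3)*(-1)) = 4*((-24 + 3)*(-1)) = 4*(-21*(-1)) = 4*21 = 84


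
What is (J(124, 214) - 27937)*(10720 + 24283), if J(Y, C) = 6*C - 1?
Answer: -932969962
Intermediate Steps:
J(Y, C) = -1 + 6*C
(J(124, 214) - 27937)*(10720 + 24283) = ((-1 + 6*214) - 27937)*(10720 + 24283) = ((-1 + 1284) - 27937)*35003 = (1283 - 27937)*35003 = -26654*35003 = -932969962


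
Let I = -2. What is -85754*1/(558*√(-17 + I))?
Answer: 42877*I*√19/5301 ≈ 35.257*I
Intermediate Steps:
-85754*1/(558*√(-17 + I)) = -85754*1/(558*√(-17 - 2)) = -85754*(-I*√19/10602) = -(-42877)*I*√19/5301 = 42877*I*√19/5301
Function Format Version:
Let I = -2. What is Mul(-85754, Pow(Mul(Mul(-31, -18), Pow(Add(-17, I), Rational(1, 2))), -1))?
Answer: Mul(Rational(42877, 5301), I, Pow(19, Rational(1, 2))) ≈ Mul(35.257, I)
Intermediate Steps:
Mul(-85754, Pow(Mul(Mul(-31, -18), Pow(Add(-17, I), Rational(1, 2))), -1)) = Mul(-85754, Pow(Mul(Mul(-31, -18), Pow(Add(-17, -2), Rational(1, 2))), -1)) = Mul(-85754, Pow(Mul(558, Pow(-19, Rational(1, 2))), -1)) = Mul(-85754, Pow(Mul(558, Mul(I, Pow(19, Rational(1, 2)))), -1)) = Mul(-85754, Pow(Mul(558, I, Pow(19, Rational(1, 2))), -1)) = Mul(-85754, Mul(Rational(-1, 10602), I, Pow(19, Rational(1, 2)))) = Mul(Rational(42877, 5301), I, Pow(19, Rational(1, 2)))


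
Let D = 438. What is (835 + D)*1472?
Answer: 1873856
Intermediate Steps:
(835 + D)*1472 = (835 + 438)*1472 = 1273*1472 = 1873856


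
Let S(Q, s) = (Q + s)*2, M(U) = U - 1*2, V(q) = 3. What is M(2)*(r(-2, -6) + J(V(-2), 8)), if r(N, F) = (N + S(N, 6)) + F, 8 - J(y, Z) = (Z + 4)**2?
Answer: 0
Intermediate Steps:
M(U) = -2 + U (M(U) = U - 2 = -2 + U)
S(Q, s) = 2*Q + 2*s
J(y, Z) = 8 - (4 + Z)**2 (J(y, Z) = 8 - (Z + 4)**2 = 8 - (4 + Z)**2)
r(N, F) = 12 + F + 3*N (r(N, F) = (N + (2*N + 2*6)) + F = (N + (2*N + 12)) + F = (N + (12 + 2*N)) + F = (12 + 3*N) + F = 12 + F + 3*N)
M(2)*(r(-2, -6) + J(V(-2), 8)) = (-2 + 2)*((12 - 6 + 3*(-2)) + (8 - (4 + 8)**2)) = 0*((12 - 6 - 6) + (8 - 1*12**2)) = 0*(0 + (8 - 1*144)) = 0*(0 + (8 - 144)) = 0*(0 - 136) = 0*(-136) = 0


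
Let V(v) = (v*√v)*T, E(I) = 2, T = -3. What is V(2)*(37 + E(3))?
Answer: -234*√2 ≈ -330.93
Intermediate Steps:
V(v) = -3*v^(3/2) (V(v) = (v*√v)*(-3) = v^(3/2)*(-3) = -3*v^(3/2))
V(2)*(37 + E(3)) = (-6*√2)*(37 + 2) = -6*√2*39 = -234*√2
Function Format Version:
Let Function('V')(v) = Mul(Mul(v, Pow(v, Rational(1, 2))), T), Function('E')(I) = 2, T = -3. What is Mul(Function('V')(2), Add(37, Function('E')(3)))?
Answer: Mul(-234, Pow(2, Rational(1, 2))) ≈ -330.93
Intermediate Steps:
Function('V')(v) = Mul(-3, Pow(v, Rational(3, 2))) (Function('V')(v) = Mul(Mul(v, Pow(v, Rational(1, 2))), -3) = Mul(Pow(v, Rational(3, 2)), -3) = Mul(-3, Pow(v, Rational(3, 2))))
Mul(Function('V')(2), Add(37, Function('E')(3))) = Mul(Mul(-3, Pow(2, Rational(3, 2))), Add(37, 2)) = Mul(Mul(-3, Mul(2, Pow(2, Rational(1, 2)))), 39) = Mul(Mul(-6, Pow(2, Rational(1, 2))), 39) = Mul(-234, Pow(2, Rational(1, 2)))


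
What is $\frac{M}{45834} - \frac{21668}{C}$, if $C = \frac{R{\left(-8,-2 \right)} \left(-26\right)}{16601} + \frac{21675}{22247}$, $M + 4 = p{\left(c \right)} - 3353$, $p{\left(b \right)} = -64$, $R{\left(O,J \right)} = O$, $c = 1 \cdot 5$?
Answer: $- \frac{28214373790229195}{1284952844118} \approx -21958.0$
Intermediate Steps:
$c = 5$
$M = -3421$ ($M = -4 - 3417 = -3421$)
$C = \frac{28034927}{28409419}$ ($C = \frac{\left(-8\right) \left(-26\right)}{16601} + \frac{21675}{22247} = 208 \cdot \frac{1}{16601} + 21675 \cdot \frac{1}{22247} = \frac{16}{1277} + \frac{21675}{22247} = \frac{28034927}{28409419} \approx 0.98682$)
$\frac{M}{45834} - \frac{21668}{C} = - \frac{3421}{45834} - \frac{21668}{\frac{28034927}{28409419}} = \left(-3421\right) \frac{1}{45834} - \frac{615575290892}{28034927} = - \frac{3421}{45834} - \frac{615575290892}{28034927} = - \frac{28214373790229195}{1284952844118}$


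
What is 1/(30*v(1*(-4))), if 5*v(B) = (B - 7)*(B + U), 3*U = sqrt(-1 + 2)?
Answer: 1/242 ≈ 0.0041322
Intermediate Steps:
U = 1/3 (U = sqrt(-1 + 2)/3 = sqrt(1)/3 = (1/3)*1 = 1/3 ≈ 0.33333)
v(B) = (-7 + B)*(1/3 + B)/5 (v(B) = ((B - 7)*(B + 1/3))/5 = ((-7 + B)*(1/3 + B))/5 = (-7 + B)*(1/3 + B)/5)
1/(30*v(1*(-4))) = 1/(30*(-7/15 - 4*(-4)/3 + (1*(-4))**2/5)) = 1/(30*(-7/15 - 4/3*(-4) + (1/5)*(-4)**2)) = 1/(30*(-7/15 + 16/3 + (1/5)*16)) = 1/(30*(-7/15 + 16/3 + 16/5)) = 1/(30*(121/15)) = 1/242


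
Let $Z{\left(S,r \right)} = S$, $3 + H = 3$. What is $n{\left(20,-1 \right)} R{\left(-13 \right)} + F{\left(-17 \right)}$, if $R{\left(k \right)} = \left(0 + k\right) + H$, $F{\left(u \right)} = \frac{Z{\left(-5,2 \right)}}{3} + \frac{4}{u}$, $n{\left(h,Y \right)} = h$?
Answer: $- \frac{13357}{51} \approx -261.9$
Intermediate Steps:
$H = 0$ ($H = -3 + 3 = 0$)
$F{\left(u \right)} = - \frac{5}{3} + \frac{4}{u}$
$R{\left(k \right)} = k$ ($R{\left(k \right)} = \left(0 + k\right) + 0 = k + 0 = k$)
$n{\left(20,-1 \right)} R{\left(-13 \right)} + F{\left(-17 \right)} = 20 \left(-13\right) - \left(\frac{5}{3} - \frac{4}{-17}\right) = -260 + \left(- \frac{5}{3} + 4 \left(- \frac{1}{17}\right)\right) = -260 - \frac{97}{51} = - \frac{13357}{51}$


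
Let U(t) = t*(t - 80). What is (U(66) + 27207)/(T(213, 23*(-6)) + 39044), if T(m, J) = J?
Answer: 26283/38906 ≈ 0.67555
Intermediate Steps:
U(t) = t*(-80 + t)
(U(66) + 27207)/(T(213, 23*(-6)) + 39044) = (66*(-80 + 66) + 27207)/(23*(-6) + 39044) = (66*(-14) + 27207)/(-138 + 39044) = (-924 + 27207)/38906 = 26283*(1/38906) = 26283/38906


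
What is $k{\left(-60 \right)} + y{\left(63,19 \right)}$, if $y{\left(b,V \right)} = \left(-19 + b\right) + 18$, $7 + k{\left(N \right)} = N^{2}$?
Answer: $3655$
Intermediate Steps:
$k{\left(N \right)} = -7 + N^{2}$
$y{\left(b,V \right)} = -1 + b$
$k{\left(-60 \right)} + y{\left(63,19 \right)} = \left(-7 + \left(-60\right)^{2}\right) + \left(-1 + 63\right) = \left(-7 + 3600\right) + 62 = 3593 + 62 = 3655$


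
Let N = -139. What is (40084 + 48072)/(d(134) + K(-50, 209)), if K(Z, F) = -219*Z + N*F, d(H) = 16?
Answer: -88156/18085 ≈ -4.8745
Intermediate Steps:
K(Z, F) = -219*Z - 139*F
(40084 + 48072)/(d(134) + K(-50, 209)) = (40084 + 48072)/(16 + (-219*(-50) - 139*209)) = 88156/(16 + (10950 - 29051)) = 88156/(16 - 18101) = 88156/(-18085) = 88156*(-1/18085) = -88156/18085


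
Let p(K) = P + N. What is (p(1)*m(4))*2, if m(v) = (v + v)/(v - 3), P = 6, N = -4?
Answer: 32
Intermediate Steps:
m(v) = 2*v/(-3 + v) (m(v) = (2*v)/(-3 + v) = 2*v/(-3 + v))
p(K) = 2 (p(K) = 6 - 4 = 2)
(p(1)*m(4))*2 = (2*(2*4/(-3 + 4)))*2 = (2*(2*4/1))*2 = (2*(2*4*1))*2 = (2*8)*2 = 16*2 = 32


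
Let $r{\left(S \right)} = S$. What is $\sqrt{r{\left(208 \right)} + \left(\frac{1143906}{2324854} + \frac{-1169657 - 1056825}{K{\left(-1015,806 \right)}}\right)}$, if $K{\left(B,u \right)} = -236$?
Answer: $\frac{\sqrt{3702539240603870786}}{19595198} \approx 98.197$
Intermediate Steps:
$\sqrt{r{\left(208 \right)} + \left(\frac{1143906}{2324854} + \frac{-1169657 - 1056825}{K{\left(-1015,806 \right)}}\right)} = \sqrt{208 + \left(\frac{1143906}{2324854} + \frac{-1169657 - 1056825}{-236}\right)} = \sqrt{208 + \left(1143906 \cdot \frac{1}{2324854} - - \frac{1113241}{118}\right)} = \sqrt{208 + \left(\frac{571953}{1162427} + \frac{1113241}{118}\right)} = \sqrt{208 + \frac{1294128886361}{137166386}} = \sqrt{\frac{1322659494649}{137166386}} = \frac{\sqrt{3702539240603870786}}{19595198}$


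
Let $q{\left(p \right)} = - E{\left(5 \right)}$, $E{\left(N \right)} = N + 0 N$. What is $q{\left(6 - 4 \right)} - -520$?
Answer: $515$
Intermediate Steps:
$E{\left(N \right)} = N$ ($E{\left(N \right)} = N + 0 = N$)
$q{\left(p \right)} = -5$ ($q{\left(p \right)} = \left(-1\right) 5 = -5$)
$q{\left(6 - 4 \right)} - -520 = -5 - -520 = -5 + 520 = 515$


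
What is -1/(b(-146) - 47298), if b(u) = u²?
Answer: 1/25982 ≈ 3.8488e-5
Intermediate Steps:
-1/(b(-146) - 47298) = -1/((-146)² - 47298) = -1/(21316 - 47298) = -1/(-25982) = -1*(-1/25982) = 1/25982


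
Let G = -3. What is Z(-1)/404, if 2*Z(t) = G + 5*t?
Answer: -1/101 ≈ -0.0099010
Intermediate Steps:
Z(t) = -3/2 + 5*t/2 (Z(t) = (-3 + 5*t)/2 = -3/2 + 5*t/2)
Z(-1)/404 = (-3/2 + (5/2)*(-1))/404 = (-3/2 - 5/2)*(1/404) = -4*1/404 = -1/101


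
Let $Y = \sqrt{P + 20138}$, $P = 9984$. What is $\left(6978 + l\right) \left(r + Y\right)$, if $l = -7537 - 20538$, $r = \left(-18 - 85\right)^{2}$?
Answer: $-223818073 - 21097 \sqrt{30122} \approx -2.2748 \cdot 10^{8}$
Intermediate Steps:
$r = 10609$ ($r = \left(-103\right)^{2} = 10609$)
$l = -28075$
$Y = \sqrt{30122}$ ($Y = \sqrt{9984 + 20138} = \sqrt{30122} \approx 173.56$)
$\left(6978 + l\right) \left(r + Y\right) = \left(6978 - 28075\right) \left(10609 + \sqrt{30122}\right) = - 21097 \left(10609 + \sqrt{30122}\right) = -223818073 - 21097 \sqrt{30122}$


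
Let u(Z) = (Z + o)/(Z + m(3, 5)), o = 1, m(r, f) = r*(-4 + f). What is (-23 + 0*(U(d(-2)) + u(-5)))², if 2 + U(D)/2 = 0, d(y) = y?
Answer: 529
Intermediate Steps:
U(D) = -4 (U(D) = -4 + 2*0 = -4 + 0 = -4)
u(Z) = (1 + Z)/(3 + Z) (u(Z) = (Z + 1)/(Z + 3*(-4 + 5)) = (1 + Z)/(Z + 3*1) = (1 + Z)/(Z + 3) = (1 + Z)/(3 + Z))
(-23 + 0*(U(d(-2)) + u(-5)))² = (-23 + 0*(-4 + (1 - 5)/(3 - 5)))² = (-23 + 0*(-4 - 4/(-2)))² = (-23 + 0*(-4 - ½*(-4)))² = (-23 + 0*(-4 + 2))² = (-23 + 0*(-2))² = (-23 + 0)² = (-23)² = 529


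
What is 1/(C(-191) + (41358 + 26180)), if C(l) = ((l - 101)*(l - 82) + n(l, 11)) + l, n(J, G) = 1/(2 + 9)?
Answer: 11/1617694 ≈ 6.7998e-6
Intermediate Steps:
n(J, G) = 1/11
C(l) = 1/11 + l + (-101 + l)*(-82 + l) (C(l) = ((l - 101)*(l - 82) + 1/11) + l = ((-101 + l)*(-82 + l) + 1/11) + l = (1/11 + (-101 + l)*(-82 + l)) + l = 1/11 + l + (-101 + l)*(-82 + l))
1/(C(-191) + (41358 + 26180)) = 1/((91103/11 + (-191)² - 182*(-191)) + (41358 + 26180)) = 1/((91103/11 + 36481 + 34762) + 67538) = 1/(874776/11 + 67538) = 1/(1617694/11) = 11/1617694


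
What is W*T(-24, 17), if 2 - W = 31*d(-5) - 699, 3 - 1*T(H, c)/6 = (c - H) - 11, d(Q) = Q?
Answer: -138672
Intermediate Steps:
T(H, c) = 84 - 6*c + 6*H (T(H, c) = 18 - 6*((c - H) - 11) = 18 - 6*(-11 + c - H) = 18 + (66 - 6*c + 6*H) = 84 - 6*c + 6*H)
W = 856 (W = 2 - (31*(-5) - 699) = 2 - (-155 - 699) = 2 - 1*(-854) = 2 + 854 = 856)
W*T(-24, 17) = 856*(84 - 6*17 + 6*(-24)) = 856*(84 - 102 - 144) = 856*(-162) = -138672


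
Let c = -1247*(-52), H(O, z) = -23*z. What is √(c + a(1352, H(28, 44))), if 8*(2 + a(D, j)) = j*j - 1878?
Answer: 163*√29/2 ≈ 438.89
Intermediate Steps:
a(D, j) = -947/4 + j²/8 (a(D, j) = -2 + (j*j - 1878)/8 = -2 + (j² - 1878)/8 = -2 + (-1878 + j²)/8 = -2 + (-939/4 + j²/8) = -947/4 + j²/8)
c = 64844
√(c + a(1352, H(28, 44))) = √(64844 + (-947/4 + (-23*44)²/8)) = √(64844 + (-947/4 + (⅛)*(-1012)²)) = √(64844 + (-947/4 + (⅛)*1024144)) = √(64844 + (-947/4 + 128018)) = √(64844 + 511125/4) = √(770501/4) = 163*√29/2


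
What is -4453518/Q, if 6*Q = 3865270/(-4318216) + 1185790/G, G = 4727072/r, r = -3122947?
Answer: 541116167184117952/15864146935613815 ≈ 34.109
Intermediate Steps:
G = -4727072/3122947 (G = 4727072/(-3122947) = 4727072*(-1/3122947) = -4727072/3122947 ≈ -1.5137)
Q = -47592440806841445/364509248992 (Q = (3865270/(-4318216) + 1185790/(-4727072/3122947))/6 = (3865270*(-1/4318216) + 1185790*(-3122947/4727072))/6 = (-1932635/2159108 - 1851579661565/2363536)/6 = (⅙)*(-142777322420524335/182254624496) = -47592440806841445/364509248992 ≈ -1.3057e+5)
-4453518/Q = -4453518/(-47592440806841445/364509248992) = -4453518*(-364509248992/47592440806841445) = 541116167184117952/15864146935613815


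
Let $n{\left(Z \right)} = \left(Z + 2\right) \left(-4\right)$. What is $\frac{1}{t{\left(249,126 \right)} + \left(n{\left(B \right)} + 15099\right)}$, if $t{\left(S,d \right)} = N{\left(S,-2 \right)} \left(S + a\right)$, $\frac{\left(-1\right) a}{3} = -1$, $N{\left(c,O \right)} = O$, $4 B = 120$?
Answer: $\frac{1}{14467} \approx 6.9123 \cdot 10^{-5}$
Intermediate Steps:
$B = 30$ ($B = \frac{1}{4} \cdot 120 = 30$)
$a = 3$ ($a = \left(-3\right) \left(-1\right) = 3$)
$t{\left(S,d \right)} = -6 - 2 S$ ($t{\left(S,d \right)} = - 2 \left(S + 3\right) = - 2 \left(3 + S\right) = -6 - 2 S$)
$n{\left(Z \right)} = -8 - 4 Z$ ($n{\left(Z \right)} = \left(2 + Z\right) \left(-4\right) = -8 - 4 Z$)
$\frac{1}{t{\left(249,126 \right)} + \left(n{\left(B \right)} + 15099\right)} = \frac{1}{\left(-6 - 498\right) + \left(\left(-8 - 120\right) + 15099\right)} = \frac{1}{-504 + \left(-128 + 15099\right)} = \frac{1}{-504 + 14971} = \frac{1}{14467}$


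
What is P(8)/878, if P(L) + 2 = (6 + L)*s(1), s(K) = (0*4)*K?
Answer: -1/439 ≈ -0.0022779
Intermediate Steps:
s(K) = 0 (s(K) = 0*K = 0)
P(L) = -2 (P(L) = -2 + (6 + L)*0 = -2 + 0 = -2)
P(8)/878 = -2/878 = -2*1/878 = -1/439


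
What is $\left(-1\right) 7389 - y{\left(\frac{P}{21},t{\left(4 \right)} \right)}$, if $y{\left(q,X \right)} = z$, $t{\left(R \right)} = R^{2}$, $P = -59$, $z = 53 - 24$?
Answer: $-7418$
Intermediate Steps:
$z = 29$
$y{\left(q,X \right)} = 29$
$\left(-1\right) 7389 - y{\left(\frac{P}{21},t{\left(4 \right)} \right)} = \left(-1\right) 7389 - 29 = -7389 - 29 = -7418$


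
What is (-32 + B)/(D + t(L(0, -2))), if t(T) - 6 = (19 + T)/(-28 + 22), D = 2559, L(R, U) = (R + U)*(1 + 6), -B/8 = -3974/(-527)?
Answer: -291936/8107895 ≈ -0.036006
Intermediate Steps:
B = -31792/527 (B = -(-31792)/(-527) = -(-31792)*(-1)/527 = -8*3974/527 = -31792/527 ≈ -60.326)
L(R, U) = 7*R + 7*U (L(R, U) = (R + U)*7 = 7*R + 7*U)
t(T) = 17/6 - T/6 (t(T) = 6 + (19 + T)/(-28 + 22) = 6 + (19 + T)/(-6) = 6 + (19 + T)*(-1/6) = 6 + (-19/6 - T/6) = 17/6 - T/6)
(-32 + B)/(D + t(L(0, -2))) = (-32 - 31792/527)/(2559 + (17/6 - (7*0 + 7*(-2))/6)) = -48656/(527*(2559 + (17/6 - (0 - 14)/6))) = -48656/(527*(2559 + (17/6 - 1/6*(-14)))) = -48656/(527*(2559 + (17/6 + 7/3))) = -48656/(527*(2559 + 31/6)) = -48656/(527*15385/6) = -48656/527*6/15385 = -291936/8107895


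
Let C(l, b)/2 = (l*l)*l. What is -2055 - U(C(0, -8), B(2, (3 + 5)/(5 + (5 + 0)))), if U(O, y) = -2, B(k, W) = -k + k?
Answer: -2053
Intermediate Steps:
C(l, b) = 2*l**3 (C(l, b) = 2*((l*l)*l) = 2*(l**2*l) = 2*l**3)
B(k, W) = 0
-2055 - U(C(0, -8), B(2, (3 + 5)/(5 + (5 + 0)))) = -2055 - 1*(-2) = -2055 + 2 = -2053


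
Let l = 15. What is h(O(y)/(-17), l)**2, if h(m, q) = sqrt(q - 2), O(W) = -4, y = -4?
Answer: 13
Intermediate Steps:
h(m, q) = sqrt(-2 + q)
h(O(y)/(-17), l)**2 = (sqrt(-2 + 15))**2 = (sqrt(13))**2 = 13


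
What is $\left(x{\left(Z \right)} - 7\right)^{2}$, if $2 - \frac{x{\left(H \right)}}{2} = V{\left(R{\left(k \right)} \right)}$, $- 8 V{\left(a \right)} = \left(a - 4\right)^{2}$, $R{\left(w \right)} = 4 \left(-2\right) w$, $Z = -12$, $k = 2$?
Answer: $9409$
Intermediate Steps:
$R{\left(w \right)} = - 8 w$
$V{\left(a \right)} = - \frac{\left(-4 + a\right)^{2}}{8}$ ($V{\left(a \right)} = - \frac{\left(a - 4\right)^{2}}{8} = - \frac{\left(-4 + a\right)^{2}}{8}$)
$x{\left(H \right)} = 104$ ($x{\left(H \right)} = 4 - 2 \left(- \frac{\left(-4 - 16\right)^{2}}{8}\right) = 4 - 2 \left(- \frac{\left(-20\right)^{2}}{8}\right) = 4 - 2 \left(\left(- \frac{1}{8}\right) 400\right) = 4 - -100 = 4 + 100 = 104$)
$\left(x{\left(Z \right)} - 7\right)^{2} = \left(104 - 7\right)^{2} = 97^{2} = 9409$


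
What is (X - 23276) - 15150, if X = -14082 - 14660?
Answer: -67168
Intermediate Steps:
X = -28742
(X - 23276) - 15150 = (-28742 - 23276) - 15150 = -52018 - 15150 = -67168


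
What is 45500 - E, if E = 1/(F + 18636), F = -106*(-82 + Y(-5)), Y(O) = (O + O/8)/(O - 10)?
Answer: 4966461496/109153 ≈ 45500.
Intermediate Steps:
Y(O) = 9*O/(8*(-10 + O)) (Y(O) = (O + O*(⅛))/(-10 + O) = (O + O/8)/(-10 + O) = (9*O/8)/(-10 + O) = 9*O/(8*(-10 + O)))
F = 34609/4 (F = -106*(-82 + (9/8)*(-5)/(-10 - 5)) = -106*(-82 + (9/8)*(-5)/(-15)) = -106*(-82 + (9/8)*(-5)*(-1/15)) = -106*(-82 + 3/8) = -106*(-653/8) = 34609/4 ≈ 8652.3)
E = 4/109153 (E = 1/(34609/4 + 18636) = 1/(109153/4) = 4/109153 ≈ 3.6646e-5)
45500 - E = 45500 - 1*4/109153 = 45500 - 4/109153 = 4966461496/109153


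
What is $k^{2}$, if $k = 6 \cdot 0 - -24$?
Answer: $576$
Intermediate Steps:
$k = 24$ ($k = 0 + 24 = 24$)
$k^{2} = 24^{2} = 576$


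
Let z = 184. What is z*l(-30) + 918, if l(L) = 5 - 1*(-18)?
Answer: 5150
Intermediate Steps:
l(L) = 23 (l(L) = 5 + 18 = 23)
z*l(-30) + 918 = 184*23 + 918 = 4232 + 918 = 5150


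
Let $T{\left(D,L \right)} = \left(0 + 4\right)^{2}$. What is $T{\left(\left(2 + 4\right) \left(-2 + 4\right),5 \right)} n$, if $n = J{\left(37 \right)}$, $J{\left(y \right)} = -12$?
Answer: $-192$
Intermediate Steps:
$n = -12$
$T{\left(D,L \right)} = 16$ ($T{\left(D,L \right)} = 4^{2} = 16$)
$T{\left(\left(2 + 4\right) \left(-2 + 4\right),5 \right)} n = 16 \left(-12\right) = -192$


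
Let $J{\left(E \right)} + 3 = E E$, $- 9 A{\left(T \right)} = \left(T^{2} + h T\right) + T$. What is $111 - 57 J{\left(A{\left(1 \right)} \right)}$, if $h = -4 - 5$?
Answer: $\frac{6683}{27} \approx 247.52$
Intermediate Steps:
$h = -9$
$A{\left(T \right)} = - \frac{T^{2}}{9} + \frac{8 T}{9}$ ($A{\left(T \right)} = - \frac{\left(T^{2} - 9 T\right) + T}{9} = - \frac{T^{2} - 8 T}{9} = - \frac{T^{2}}{9} + \frac{8 T}{9}$)
$J{\left(E \right)} = -3 + E^{2}$ ($J{\left(E \right)} = -3 + E E = -3 + E^{2}$)
$111 - 57 J{\left(A{\left(1 \right)} \right)} = 111 - 57 \left(-3 + \left(\frac{1}{9} \cdot 1 \left(8 - 1\right)\right)^{2}\right) = 111 - 57 \left(-3 + \left(\frac{1}{9} \cdot 1 \cdot 7\right)^{2}\right) = 111 - 57 \left(-3 + \left(\frac{7}{9}\right)^{2}\right) = 111 - 57 \left(-3 + \frac{49}{81}\right) = 111 - - \frac{3686}{27} = 111 + \frac{3686}{27} = \frac{6683}{27}$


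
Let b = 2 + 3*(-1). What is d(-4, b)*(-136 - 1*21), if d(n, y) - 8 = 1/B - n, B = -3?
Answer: -5495/3 ≈ -1831.7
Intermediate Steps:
b = -1 (b = 2 - 3 = -1)
d(n, y) = 23/3 - n (d(n, y) = 8 + (1/(-3) - n) = 8 + (-1/3 - n) = 23/3 - n)
d(-4, b)*(-136 - 1*21) = (23/3 - 1*(-4))*(-136 - 1*21) = (23/3 + 4)*(-136 - 21) = (35/3)*(-157) = -5495/3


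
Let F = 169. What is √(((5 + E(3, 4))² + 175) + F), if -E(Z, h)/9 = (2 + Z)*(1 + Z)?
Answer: 3*√3441 ≈ 175.98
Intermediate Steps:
E(Z, h) = -9*(1 + Z)*(2 + Z) (E(Z, h) = -9*(2 + Z)*(1 + Z) = -9*(1 + Z)*(2 + Z))
√(((5 + E(3, 4))² + 175) + F) = √(((5 + (-18 - 27*3 - 9*3²))² + 175) + 169) = √(((5 + (-18 - 81 - 9*9))² + 175) + 169) = √(((5 + (-18 - 81 - 81))² + 175) + 169) = √(((5 - 180)² + 175) + 169) = √(((-175)² + 175) + 169) = √((30625 + 175) + 169) = √(30800 + 169) = √30969 = 3*√3441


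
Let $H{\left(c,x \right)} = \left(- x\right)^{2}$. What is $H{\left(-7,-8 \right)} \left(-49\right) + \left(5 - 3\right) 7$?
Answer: $-3122$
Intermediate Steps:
$H{\left(c,x \right)} = x^{2}$
$H{\left(-7,-8 \right)} \left(-49\right) + \left(5 - 3\right) 7 = \left(-8\right)^{2} \left(-49\right) + \left(5 - 3\right) 7 = 64 \left(-49\right) + 2 \cdot 7 = -3136 + 14 = -3122$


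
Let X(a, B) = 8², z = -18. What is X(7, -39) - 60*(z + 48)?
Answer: -1736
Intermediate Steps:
X(a, B) = 64
X(7, -39) - 60*(z + 48) = 64 - 60*(-18 + 48) = 64 - 60*30 = 64 - 1800 = -1736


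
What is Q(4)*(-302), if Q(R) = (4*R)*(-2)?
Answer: 9664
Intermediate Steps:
Q(R) = -8*R
Q(4)*(-302) = -8*4*(-302) = -32*(-302) = 9664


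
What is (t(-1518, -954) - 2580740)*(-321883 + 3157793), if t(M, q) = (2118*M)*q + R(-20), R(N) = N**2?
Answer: 8691065784899960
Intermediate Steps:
t(M, q) = 400 + 2118*M*q (t(M, q) = (2118*M)*q + (-20)**2 = 2118*M*q + 400 = 400 + 2118*M*q)
(t(-1518, -954) - 2580740)*(-321883 + 3157793) = ((400 + 2118*(-1518)*(-954)) - 2580740)*(-321883 + 3157793) = ((400 + 3067228296) - 2580740)*2835910 = (3067228696 - 2580740)*2835910 = 3064647956*2835910 = 8691065784899960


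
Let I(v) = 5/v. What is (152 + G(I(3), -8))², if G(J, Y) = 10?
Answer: 26244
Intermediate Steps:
(152 + G(I(3), -8))² = (152 + 10)² = 162² = 26244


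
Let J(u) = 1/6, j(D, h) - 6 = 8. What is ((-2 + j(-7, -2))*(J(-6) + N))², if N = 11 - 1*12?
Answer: 100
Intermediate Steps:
j(D, h) = 14 (j(D, h) = 6 + 8 = 14)
N = -1 (N = 11 - 12 = -1)
J(u) = ⅙
((-2 + j(-7, -2))*(J(-6) + N))² = ((-2 + 14)*(⅙ - 1))² = (12*(-⅚))² = (-10)² = 100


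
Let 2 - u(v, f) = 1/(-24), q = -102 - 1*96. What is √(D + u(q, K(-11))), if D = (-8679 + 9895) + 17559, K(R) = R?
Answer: √2703894/12 ≈ 137.03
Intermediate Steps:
q = -198 (q = -102 - 96 = -198)
u(v, f) = 49/24 (u(v, f) = 2 - 1/(-24) = 2 - 1*(-1/24) = 2 + 1/24 = 49/24)
D = 18775 (D = 1216 + 17559 = 18775)
√(D + u(q, K(-11))) = √(18775 + 49/24) = √(450649/24) = √2703894/12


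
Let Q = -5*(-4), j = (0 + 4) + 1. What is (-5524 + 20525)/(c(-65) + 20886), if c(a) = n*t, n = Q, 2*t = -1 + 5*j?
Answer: 2143/3018 ≈ 0.71007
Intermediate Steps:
j = 5 (j = 4 + 1 = 5)
t = 12 (t = (-1 + 5*5)/2 = (-1 + 25)/2 = (½)*24 = 12)
Q = 20
n = 20
c(a) = 240 (c(a) = 20*12 = 240)
(-5524 + 20525)/(c(-65) + 20886) = (-5524 + 20525)/(240 + 20886) = 15001/21126 = 15001*(1/21126) = 2143/3018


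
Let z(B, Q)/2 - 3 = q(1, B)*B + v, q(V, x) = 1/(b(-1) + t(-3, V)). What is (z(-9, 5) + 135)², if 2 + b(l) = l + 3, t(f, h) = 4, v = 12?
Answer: 103041/4 ≈ 25760.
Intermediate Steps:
b(l) = 1 + l (b(l) = -2 + (l + 3) = -2 + (3 + l) = 1 + l)
q(V, x) = ¼ (q(V, x) = 1/((1 - 1) + 4) = 1/(0 + 4) = 1/4 = ¼)
z(B, Q) = 30 + B/2 (z(B, Q) = 6 + 2*(B/4 + 12) = 6 + 2*(12 + B/4) = 6 + (24 + B/2) = 30 + B/2)
(z(-9, 5) + 135)² = ((30 + (½)*(-9)) + 135)² = ((30 - 9/2) + 135)² = (51/2 + 135)² = (321/2)² = 103041/4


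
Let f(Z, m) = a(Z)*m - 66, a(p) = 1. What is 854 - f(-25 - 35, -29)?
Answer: 949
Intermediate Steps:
f(Z, m) = -66 + m (f(Z, m) = 1*m - 66 = m - 66 = -66 + m)
854 - f(-25 - 35, -29) = 854 - (-66 - 29) = 854 - 1*(-95) = 854 + 95 = 949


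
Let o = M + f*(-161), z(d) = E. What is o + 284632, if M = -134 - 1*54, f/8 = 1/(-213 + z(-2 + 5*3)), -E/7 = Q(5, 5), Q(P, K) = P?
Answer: 8817925/31 ≈ 2.8445e+5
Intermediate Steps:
E = -35 (E = -7*5 = -35)
z(d) = -35
f = -1/31 (f = 8/(-213 - 35) = 8/(-248) = 8*(-1/248) = -1/31 ≈ -0.032258)
M = -188 (M = -134 - 54 = -188)
o = -5667/31 (o = -188 - 1/31*(-161) = -188 + 161/31 = -5667/31 ≈ -182.81)
o + 284632 = -5667/31 + 284632 = 8817925/31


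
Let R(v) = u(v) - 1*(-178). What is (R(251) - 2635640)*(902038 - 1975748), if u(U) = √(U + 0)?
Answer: 2829721904020 - 1073710*√251 ≈ 2.8297e+12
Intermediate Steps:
u(U) = √U
R(v) = 178 + √v (R(v) = √v - 1*(-178) = √v + 178 = 178 + √v)
(R(251) - 2635640)*(902038 - 1975748) = ((178 + √251) - 2635640)*(902038 - 1975748) = (-2635462 + √251)*(-1073710) = 2829721904020 - 1073710*√251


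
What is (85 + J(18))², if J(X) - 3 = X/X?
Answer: 7921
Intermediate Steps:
J(X) = 4 (J(X) = 3 + X/X = 3 + 1 = 4)
(85 + J(18))² = (85 + 4)² = 89² = 7921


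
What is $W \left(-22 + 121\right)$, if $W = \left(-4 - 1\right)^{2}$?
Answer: $2475$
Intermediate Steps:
$W = 25$ ($W = \left(-5\right)^{2} = 25$)
$W \left(-22 + 121\right) = 25 \left(-22 + 121\right) = 25 \cdot 99 = 2475$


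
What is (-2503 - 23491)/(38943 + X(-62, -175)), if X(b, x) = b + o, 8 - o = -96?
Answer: -25994/38985 ≈ -0.66677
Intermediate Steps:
o = 104 (o = 8 - 1*(-96) = 8 + 96 = 104)
X(b, x) = 104 + b (X(b, x) = b + 104 = 104 + b)
(-2503 - 23491)/(38943 + X(-62, -175)) = (-2503 - 23491)/(38943 + (104 - 62)) = -25994/(38943 + 42) = -25994/38985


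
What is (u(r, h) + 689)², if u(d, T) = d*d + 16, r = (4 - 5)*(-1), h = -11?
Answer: 498436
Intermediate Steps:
r = 1 (r = -1*(-1) = 1)
u(d, T) = 16 + d² (u(d, T) = d² + 16 = 16 + d²)
(u(r, h) + 689)² = ((16 + 1²) + 689)² = ((16 + 1) + 689)² = (17 + 689)² = 706² = 498436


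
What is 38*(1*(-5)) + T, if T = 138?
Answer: -52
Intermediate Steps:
38*(1*(-5)) + T = 38*(1*(-5)) + 138 = 38*(-5) + 138 = -190 + 138 = -52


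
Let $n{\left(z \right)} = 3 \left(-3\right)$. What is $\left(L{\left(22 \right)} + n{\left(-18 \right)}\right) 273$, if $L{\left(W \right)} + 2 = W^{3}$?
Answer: $2903901$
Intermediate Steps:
$n{\left(z \right)} = -9$
$L{\left(W \right)} = -2 + W^{3}$
$\left(L{\left(22 \right)} + n{\left(-18 \right)}\right) 273 = \left(\left(-2 + 22^{3}\right) - 9\right) 273 = \left(\left(-2 + 10648\right) - 9\right) 273 = \left(10646 - 9\right) 273 = 10637 \cdot 273 = 2903901$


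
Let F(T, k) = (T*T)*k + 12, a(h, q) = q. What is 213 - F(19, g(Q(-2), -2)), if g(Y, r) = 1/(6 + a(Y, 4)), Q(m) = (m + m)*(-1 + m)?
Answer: 1649/10 ≈ 164.90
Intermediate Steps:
Q(m) = 2*m*(-1 + m) (Q(m) = (2*m)*(-1 + m) = 2*m*(-1 + m))
g(Y, r) = ⅒ (g(Y, r) = 1/(6 + 4) = 1/10 = ⅒)
F(T, k) = 12 + k*T² (F(T, k) = T²*k + 12 = k*T² + 12 = 12 + k*T²)
213 - F(19, g(Q(-2), -2)) = 213 - (12 + (⅒)*19²) = 213 - (12 + (⅒)*361) = 213 - (12 + 361/10) = 213 - 1*481/10 = 213 - 481/10 = 1649/10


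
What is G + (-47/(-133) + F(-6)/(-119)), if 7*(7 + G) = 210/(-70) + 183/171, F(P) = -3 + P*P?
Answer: -48835/6783 ≈ -7.1996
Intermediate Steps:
F(P) = -3 + P²
G = -2903/399 (G = -7 + (210/(-70) + 183/171)/7 = -7 + (210*(-1/70) + 183*(1/171))/7 = -7 + (-3 + 61/57)/7 = -7 + (⅐)*(-110/57) = -7 - 110/399 = -2903/399 ≈ -7.2757)
G + (-47/(-133) + F(-6)/(-119)) = -2903/399 + (-47/(-133) + (-3 + (-6)²)/(-119)) = -2903/399 + (-47*(-1/133) + (-3 + 36)*(-1/119)) = -2903/399 + (47/133 + 33*(-1/119)) = -2903/399 + (47/133 - 33/119) = -2903/399 + 172/2261 = -48835/6783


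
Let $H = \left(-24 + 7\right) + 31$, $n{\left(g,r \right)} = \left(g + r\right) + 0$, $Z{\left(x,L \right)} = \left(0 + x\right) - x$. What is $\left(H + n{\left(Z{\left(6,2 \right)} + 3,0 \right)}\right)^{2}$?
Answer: $289$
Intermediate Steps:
$Z{\left(x,L \right)} = 0$ ($Z{\left(x,L \right)} = x - x = 0$)
$n{\left(g,r \right)} = g + r$
$H = 14$ ($H = -17 + 31 = 14$)
$\left(H + n{\left(Z{\left(6,2 \right)} + 3,0 \right)}\right)^{2} = \left(14 + \left(\left(0 + 3\right) + 0\right)\right)^{2} = \left(14 + \left(3 + 0\right)\right)^{2} = \left(14 + 3\right)^{2} = 17^{2} = 289$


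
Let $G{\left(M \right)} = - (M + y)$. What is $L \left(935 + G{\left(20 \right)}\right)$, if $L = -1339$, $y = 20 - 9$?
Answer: $-1210456$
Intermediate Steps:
$y = 11$
$G{\left(M \right)} = -11 - M$ ($G{\left(M \right)} = - (M + 11) = - (11 + M) = -11 - M$)
$L \left(935 + G{\left(20 \right)}\right) = - 1339 \left(935 - 31\right) = \left(-1339\right) 904 = -1210456$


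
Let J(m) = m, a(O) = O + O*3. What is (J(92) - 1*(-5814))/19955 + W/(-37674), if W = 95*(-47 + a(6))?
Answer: 889981/2514330 ≈ 0.35396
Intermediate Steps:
a(O) = 4*O (a(O) = O + 3*O = 4*O)
W = -2185 (W = 95*(-47 + 4*6) = 95*(-47 + 24) = 95*(-23) = -2185)
(J(92) - 1*(-5814))/19955 + W/(-37674) = (92 - 1*(-5814))/19955 - 2185/(-37674) = (92 + 5814)*(1/19955) - 2185*(-1/37674) = 5906*(1/19955) + 95/1638 = 5906/19955 + 95/1638 = 889981/2514330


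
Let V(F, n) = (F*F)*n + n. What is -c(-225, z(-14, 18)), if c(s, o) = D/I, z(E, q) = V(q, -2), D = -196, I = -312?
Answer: -49/78 ≈ -0.62821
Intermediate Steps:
V(F, n) = n + n*F² (V(F, n) = F²*n + n = n*F² + n = n + n*F²)
z(E, q) = -2 - 2*q² (z(E, q) = -2*(1 + q²) = -2 - 2*q²)
c(s, o) = 49/78 (c(s, o) = -196/(-312) = -196*(-1/312) = 49/78)
-c(-225, z(-14, 18)) = -1*49/78 = -49/78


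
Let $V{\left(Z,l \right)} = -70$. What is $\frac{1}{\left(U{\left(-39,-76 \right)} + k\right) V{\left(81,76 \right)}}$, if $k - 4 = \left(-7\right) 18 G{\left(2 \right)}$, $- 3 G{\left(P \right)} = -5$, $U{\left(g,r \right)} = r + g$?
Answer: $\frac{1}{22470} \approx 4.4504 \cdot 10^{-5}$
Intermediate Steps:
$U{\left(g,r \right)} = g + r$
$G{\left(P \right)} = \frac{5}{3}$ ($G{\left(P \right)} = \left(- \frac{1}{3}\right) \left(-5\right) = \frac{5}{3}$)
$k = -206$ ($k = 4 + \left(-7\right) 18 \cdot \frac{5}{3} = 4 - 210 = -206$)
$\frac{1}{\left(U{\left(-39,-76 \right)} + k\right) V{\left(81,76 \right)}} = \frac{1}{\left(\left(-39 - 76\right) - 206\right) \left(-70\right)} = \frac{1}{-115 - 206} \left(- \frac{1}{70}\right) = \frac{1}{-321} \left(- \frac{1}{70}\right) = \left(- \frac{1}{321}\right) \left(- \frac{1}{70}\right) = \frac{1}{22470}$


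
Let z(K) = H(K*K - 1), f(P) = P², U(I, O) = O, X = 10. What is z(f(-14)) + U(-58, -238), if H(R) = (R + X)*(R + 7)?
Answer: 1476365112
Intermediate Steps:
H(R) = (7 + R)*(10 + R) (H(R) = (R + 10)*(R + 7) = (10 + R)*(7 + R) = (7 + R)*(10 + R))
z(K) = 53 + (-1 + K²)² + 17*K² (z(K) = 70 + (K*K - 1)² + 17*(K*K - 1) = 70 + (K² - 1)² + 17*(K² - 1) = 70 + (-1 + K²)² + 17*(-1 + K²) = 70 + (-1 + K²)² + (-17 + 17*K²) = 53 + (-1 + K²)² + 17*K²)
z(f(-14)) + U(-58, -238) = (54 + ((-14)²)⁴ + 15*((-14)²)²) - 238 = (54 + 196⁴ + 15*196²) - 238 = (54 + 1475789056 + 15*38416) - 238 = (54 + 1475789056 + 576240) - 238 = 1476365350 - 238 = 1476365112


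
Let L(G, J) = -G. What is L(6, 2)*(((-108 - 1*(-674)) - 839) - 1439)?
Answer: 10272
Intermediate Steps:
L(6, 2)*(((-108 - 1*(-674)) - 839) - 1439) = (-1*6)*(((-108 - 1*(-674)) - 839) - 1439) = -6*(((-108 + 674) - 839) - 1439) = -6*((566 - 839) - 1439) = -6*(-273 - 1439) = -6*(-1712) = 10272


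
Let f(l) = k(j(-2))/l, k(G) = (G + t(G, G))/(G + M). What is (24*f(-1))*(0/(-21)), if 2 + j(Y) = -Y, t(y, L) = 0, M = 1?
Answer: 0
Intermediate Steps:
j(Y) = -2 - Y
k(G) = G/(1 + G) (k(G) = (G + 0)/(G + 1) = G/(1 + G))
f(l) = 0 (f(l) = ((-2 - 1*(-2))/(1 + (-2 - 1*(-2))))/l = ((-2 + 2)/(1 + (-2 + 2)))/l = (0/(1 + 0))/l = (0/1)/l = (0*1)/l = 0/l = 0)
(24*f(-1))*(0/(-21)) = (24*0)*(0/(-21)) = 0*(0*(-1/21)) = 0*0 = 0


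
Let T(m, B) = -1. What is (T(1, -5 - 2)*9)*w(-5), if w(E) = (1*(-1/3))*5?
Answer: 15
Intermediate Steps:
w(E) = -5/3 (w(E) = (1*(-1*⅓))*5 = (1*(-⅓))*5 = -⅓*5 = -5/3)
(T(1, -5 - 2)*9)*w(-5) = -1*9*(-5/3) = -9*(-5/3) = 15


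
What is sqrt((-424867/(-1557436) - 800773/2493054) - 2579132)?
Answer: 7*I*sqrt(5510598824702833447435486657)/323564337462 ≈ 1606.0*I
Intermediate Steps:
sqrt((-424867/(-1557436) - 800773/2493054) - 2579132) = sqrt((-424867*(-1/1557436) - 800773*1/2493054) - 2579132) = sqrt((424867/1557436 - 800773/2493054) - 2579132) = sqrt(-93968162105/1941386024772 - 2579132) = sqrt(-5007090914810420009/1941386024772) = 7*I*sqrt(5510598824702833447435486657)/323564337462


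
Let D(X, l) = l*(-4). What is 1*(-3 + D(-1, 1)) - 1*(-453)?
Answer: 446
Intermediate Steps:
D(X, l) = -4*l
1*(-3 + D(-1, 1)) - 1*(-453) = 1*(-3 - 4*1) - 1*(-453) = 1*(-3 - 4) + 453 = 1*(-7) + 453 = -7 + 453 = 446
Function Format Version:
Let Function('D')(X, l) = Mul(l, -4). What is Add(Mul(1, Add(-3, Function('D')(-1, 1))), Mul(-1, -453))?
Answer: 446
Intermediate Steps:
Function('D')(X, l) = Mul(-4, l)
Add(Mul(1, Add(-3, Function('D')(-1, 1))), Mul(-1, -453)) = Add(Mul(1, Add(-3, Mul(-4, 1))), Mul(-1, -453)) = Add(Mul(1, Add(-3, -4)), 453) = Add(Mul(1, -7), 453) = Add(-7, 453) = 446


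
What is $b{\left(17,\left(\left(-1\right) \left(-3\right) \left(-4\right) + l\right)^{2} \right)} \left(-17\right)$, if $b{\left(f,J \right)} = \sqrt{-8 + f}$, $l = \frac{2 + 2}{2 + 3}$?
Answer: $-51$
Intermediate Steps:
$l = \frac{4}{5} \approx 0.8$
$b{\left(17,\left(\left(-1\right) \left(-3\right) \left(-4\right) + l\right)^{2} \right)} \left(-17\right) = \sqrt{-8 + 17} \left(-17\right) = \sqrt{9} \left(-17\right) = 3 \left(-17\right) = -51$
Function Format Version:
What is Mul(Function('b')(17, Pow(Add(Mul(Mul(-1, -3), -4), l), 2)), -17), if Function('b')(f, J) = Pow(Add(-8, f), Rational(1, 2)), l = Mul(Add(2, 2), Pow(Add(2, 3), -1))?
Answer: -51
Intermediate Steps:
l = Rational(4, 5) (l = Mul(4, Pow(5, -1)) = Mul(4, Rational(1, 5)) = Rational(4, 5) ≈ 0.80000)
Mul(Function('b')(17, Pow(Add(Mul(Mul(-1, -3), -4), l), 2)), -17) = Mul(Pow(Add(-8, 17), Rational(1, 2)), -17) = Mul(Pow(9, Rational(1, 2)), -17) = Mul(3, -17) = -51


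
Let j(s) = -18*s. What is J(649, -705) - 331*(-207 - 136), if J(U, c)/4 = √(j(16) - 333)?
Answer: 113533 + 12*I*√69 ≈ 1.1353e+5 + 99.679*I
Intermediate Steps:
J(U, c) = 12*I*√69 (J(U, c) = 4*√(-18*16 - 333) = 4*√(-288 - 333) = 4*√(-621) = 4*(3*I*√69) = 12*I*√69)
J(649, -705) - 331*(-207 - 136) = 12*I*√69 - 331*(-207 - 136) = 12*I*√69 - 331*(-343) = 12*I*√69 + 113533 = 113533 + 12*I*√69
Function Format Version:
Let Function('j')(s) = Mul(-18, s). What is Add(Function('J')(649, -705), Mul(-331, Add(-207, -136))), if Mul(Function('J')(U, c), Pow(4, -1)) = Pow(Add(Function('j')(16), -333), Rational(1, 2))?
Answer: Add(113533, Mul(12, I, Pow(69, Rational(1, 2)))) ≈ Add(1.1353e+5, Mul(99.679, I))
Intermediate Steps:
Function('J')(U, c) = Mul(12, I, Pow(69, Rational(1, 2))) (Function('J')(U, c) = Mul(4, Pow(Add(Mul(-18, 16), -333), Rational(1, 2))) = Mul(4, Pow(Add(-288, -333), Rational(1, 2))) = Mul(4, Pow(-621, Rational(1, 2))) = Mul(4, Mul(3, I, Pow(69, Rational(1, 2)))) = Mul(12, I, Pow(69, Rational(1, 2))))
Add(Function('J')(649, -705), Mul(-331, Add(-207, -136))) = Add(Mul(12, I, Pow(69, Rational(1, 2))), Mul(-331, Add(-207, -136))) = Add(Mul(12, I, Pow(69, Rational(1, 2))), Mul(-331, -343)) = Add(Mul(12, I, Pow(69, Rational(1, 2))), 113533) = Add(113533, Mul(12, I, Pow(69, Rational(1, 2))))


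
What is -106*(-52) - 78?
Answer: 5434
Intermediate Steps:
-106*(-52) - 78 = 5512 - 78 = 5434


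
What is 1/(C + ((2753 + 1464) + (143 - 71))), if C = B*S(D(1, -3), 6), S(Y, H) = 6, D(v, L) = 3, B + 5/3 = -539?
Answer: 1/1045 ≈ 0.00095694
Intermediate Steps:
B = -1622/3 (B = -5/3 - 539 = -1622/3 ≈ -540.67)
C = -3244 (C = -1622/3*6 = -3244)
1/(C + ((2753 + 1464) + (143 - 71))) = 1/(-3244 + ((2753 + 1464) + (143 - 71))) = 1/(-3244 + (4217 + 72)) = 1/(-3244 + 4289) = 1/1045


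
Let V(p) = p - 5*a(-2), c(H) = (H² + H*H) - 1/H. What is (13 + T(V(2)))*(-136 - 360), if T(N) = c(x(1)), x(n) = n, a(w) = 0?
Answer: -6944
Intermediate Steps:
c(H) = -1/H + 2*H² (c(H) = (H² + H²) - 1/H = 2*H² - 1/H = -1/H + 2*H²)
V(p) = p (V(p) = p - 5*0 = p + 0 = p)
T(N) = 1 (T(N) = (-1 + 2*1³)/1 = 1*(-1 + 2*1) = 1*(-1 + 2) = 1*1 = 1)
(13 + T(V(2)))*(-136 - 360) = (13 + 1)*(-136 - 360) = 14*(-496) = -6944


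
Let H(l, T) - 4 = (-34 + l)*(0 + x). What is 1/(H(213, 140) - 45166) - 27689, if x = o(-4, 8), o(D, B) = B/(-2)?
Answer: -1270315943/45878 ≈ -27689.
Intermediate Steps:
o(D, B) = -B/2 (o(D, B) = B*(-½) = -B/2)
x = -4 (x = -½*8 = -4)
H(l, T) = 140 - 4*l (H(l, T) = 4 + (-34 + l)*(0 - 4) = 4 + (-34 + l)*(-4) = 4 + (136 - 4*l) = 140 - 4*l)
1/(H(213, 140) - 45166) - 27689 = 1/((140 - 4*213) - 45166) - 27689 = 1/((140 - 852) - 45166) - 27689 = 1/(-712 - 45166) - 27689 = 1/(-45878) - 27689 = -1/45878 - 27689 = -1270315943/45878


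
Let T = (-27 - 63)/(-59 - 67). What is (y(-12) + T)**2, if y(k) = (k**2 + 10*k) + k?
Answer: 7921/49 ≈ 161.65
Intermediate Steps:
y(k) = k**2 + 11*k
T = 5/7 (T = -90/(-126) = -90*(-1/126) = 5/7 ≈ 0.71429)
(y(-12) + T)**2 = (-12*(11 - 12) + 5/7)**2 = (-12*(-1) + 5/7)**2 = (12 + 5/7)**2 = (89/7)**2 = 7921/49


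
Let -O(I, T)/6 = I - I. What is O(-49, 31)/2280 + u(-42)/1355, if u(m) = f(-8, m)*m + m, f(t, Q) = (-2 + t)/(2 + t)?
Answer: -112/1355 ≈ -0.082657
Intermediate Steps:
f(t, Q) = (-2 + t)/(2 + t)
O(I, T) = 0 (O(I, T) = -6*(I - I) = -6*0 = 0)
u(m) = 8*m/3 (u(m) = ((-2 - 8)/(2 - 8))*m + m = (-10/(-6))*m + m = (-⅙*(-10))*m + m = 5*m/3 + m = 8*m/3)
O(-49, 31)/2280 + u(-42)/1355 = 0/2280 + ((8/3)*(-42))/1355 = 0*(1/2280) - 112*1/1355 = 0 - 112/1355 = -112/1355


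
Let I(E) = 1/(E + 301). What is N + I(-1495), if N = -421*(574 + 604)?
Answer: -592149973/1194 ≈ -4.9594e+5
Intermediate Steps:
N = -495938 (N = -421*1178 = -495938)
I(E) = 1/(301 + E)
N + I(-1495) = -495938 + 1/(301 - 1495) = -495938 + 1/(-1194) = -495938 - 1/1194 = -592149973/1194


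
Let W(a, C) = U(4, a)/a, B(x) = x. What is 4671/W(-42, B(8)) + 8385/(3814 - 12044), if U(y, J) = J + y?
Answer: 161425923/31274 ≈ 5161.7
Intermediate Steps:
W(a, C) = (4 + a)/a (W(a, C) = (a + 4)/a = (4 + a)/a)
4671/W(-42, B(8)) + 8385/(3814 - 12044) = 4671/(((4 - 42)/(-42))) + 8385/(3814 - 12044) = 4671/((-1/42*(-38))) + 8385/(-8230) = 4671/(19/21) + 8385*(-1/8230) = 4671*(21/19) - 1677/1646 = 98091/19 - 1677/1646 = 161425923/31274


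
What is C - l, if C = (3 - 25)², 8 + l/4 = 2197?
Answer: -8272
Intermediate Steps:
l = 8756 (l = -32 + 4*2197 = -32 + 8788 = 8756)
C = 484 (C = (-22)² = 484)
C - l = 484 - 1*8756 = 484 - 8756 = -8272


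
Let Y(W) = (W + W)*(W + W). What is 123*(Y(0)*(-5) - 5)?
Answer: -615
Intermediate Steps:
Y(W) = 4*W² (Y(W) = (2*W)*(2*W) = 4*W²)
123*(Y(0)*(-5) - 5) = 123*((4*0²)*(-5) - 5) = 123*((4*0)*(-5) - 5) = 123*(0*(-5) - 5) = 123*(0 - 5) = 123*(-5) = -615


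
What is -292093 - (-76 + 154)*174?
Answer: -305665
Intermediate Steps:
-292093 - (-76 + 154)*174 = -292093 - 78*174 = -292093 - 1*13572 = -292093 - 13572 = -305665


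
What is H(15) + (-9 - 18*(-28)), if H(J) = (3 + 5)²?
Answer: 559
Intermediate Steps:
H(J) = 64 (H(J) = 8² = 64)
H(15) + (-9 - 18*(-28)) = 64 + (-9 - 18*(-28)) = 64 + (-9 + 504) = 64 + 495 = 559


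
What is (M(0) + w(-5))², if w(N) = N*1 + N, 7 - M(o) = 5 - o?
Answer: 64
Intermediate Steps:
M(o) = 2 + o (M(o) = 7 - (5 - o) = 7 + (-5 + o) = 2 + o)
w(N) = 2*N (w(N) = N + N = 2*N)
(M(0) + w(-5))² = ((2 + 0) + 2*(-5))² = (2 - 10)² = (-8)² = 64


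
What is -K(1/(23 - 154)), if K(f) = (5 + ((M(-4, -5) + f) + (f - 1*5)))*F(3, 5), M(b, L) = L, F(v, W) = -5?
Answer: -3285/131 ≈ -25.076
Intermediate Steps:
K(f) = 25 - 10*f (K(f) = (5 + ((-5 + f) + (f - 1*5)))*(-5) = (5 + ((-5 + f) + (f - 5)))*(-5) = (5 + ((-5 + f) + (-5 + f)))*(-5) = (5 + (-10 + 2*f))*(-5) = (-5 + 2*f)*(-5) = 25 - 10*f)
-K(1/(23 - 154)) = -(25 - 10/(23 - 154)) = -(25 - 10/(-131)) = -(25 - 10*(-1/131)) = -(25 + 10/131) = -1*3285/131 = -3285/131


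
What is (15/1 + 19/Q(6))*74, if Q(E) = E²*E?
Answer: 120583/108 ≈ 1116.5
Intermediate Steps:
Q(E) = E³
(15/1 + 19/Q(6))*74 = (15/1 + 19/(6³))*74 = (15*1 + 19/216)*74 = (15 + 19*(1/216))*74 = (15 + 19/216)*74 = (3259/216)*74 = 120583/108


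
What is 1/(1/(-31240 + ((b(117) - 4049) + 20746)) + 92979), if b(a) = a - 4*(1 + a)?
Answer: 14898/1385201141 ≈ 1.0755e-5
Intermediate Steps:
b(a) = -4 - 3*a (b(a) = a - (4 + 4*a) = a + (-4 - 4*a) = -4 - 3*a)
1/(1/(-31240 + ((b(117) - 4049) + 20746)) + 92979) = 1/(1/(-31240 + (((-4 - 3*117) - 4049) + 20746)) + 92979) = 1/(1/(-31240 + (((-4 - 351) - 4049) + 20746)) + 92979) = 1/(1/(-31240 + ((-355 - 4049) + 20746)) + 92979) = 1/(1/(-31240 + (-4404 + 20746)) + 92979) = 1/(1/(-31240 + 16342) + 92979) = 1/(1/(-14898) + 92979) = 1/(-1/14898 + 92979) = 1/(1385201141/14898) = 14898/1385201141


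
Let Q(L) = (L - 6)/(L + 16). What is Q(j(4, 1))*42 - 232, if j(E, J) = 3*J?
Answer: -4534/19 ≈ -238.63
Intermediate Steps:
Q(L) = (-6 + L)/(16 + L)
Q(j(4, 1))*42 - 232 = ((-6 + 3*1)/(16 + 3*1))*42 - 232 = ((-6 + 3)/(16 + 3))*42 - 232 = (-3/19)*42 - 232 = ((1/19)*(-3))*42 - 232 = -3/19*42 - 232 = -126/19 - 232 = -4534/19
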